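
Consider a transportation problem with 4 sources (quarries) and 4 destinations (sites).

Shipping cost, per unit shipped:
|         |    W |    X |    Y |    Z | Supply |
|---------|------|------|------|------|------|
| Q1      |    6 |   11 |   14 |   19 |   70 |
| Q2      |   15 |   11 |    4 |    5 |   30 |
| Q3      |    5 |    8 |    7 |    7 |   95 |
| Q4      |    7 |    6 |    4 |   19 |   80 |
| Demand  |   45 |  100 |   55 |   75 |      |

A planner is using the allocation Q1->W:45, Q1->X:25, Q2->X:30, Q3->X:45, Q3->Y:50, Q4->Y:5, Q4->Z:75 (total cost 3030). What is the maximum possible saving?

Current plan cost = 45·6 + 25·11 + 30·11 + 45·8 + 50·7 + 5·4 + 75·19 = 3030.
Optimal plan:
  Q1→W: 45 × 6 = 270
  Q1→X: 25 × 11 = 275
  Q2→Z: 30 × 5 = 150
  Q3→X: 50 × 8 = 400
  Q3→Z: 45 × 7 = 315
  Q4→X: 25 × 6 = 150
  Q4→Y: 55 × 4 = 220
Optimal cost = 1780.
Saving = 3030 − 1780 = 1250.

1250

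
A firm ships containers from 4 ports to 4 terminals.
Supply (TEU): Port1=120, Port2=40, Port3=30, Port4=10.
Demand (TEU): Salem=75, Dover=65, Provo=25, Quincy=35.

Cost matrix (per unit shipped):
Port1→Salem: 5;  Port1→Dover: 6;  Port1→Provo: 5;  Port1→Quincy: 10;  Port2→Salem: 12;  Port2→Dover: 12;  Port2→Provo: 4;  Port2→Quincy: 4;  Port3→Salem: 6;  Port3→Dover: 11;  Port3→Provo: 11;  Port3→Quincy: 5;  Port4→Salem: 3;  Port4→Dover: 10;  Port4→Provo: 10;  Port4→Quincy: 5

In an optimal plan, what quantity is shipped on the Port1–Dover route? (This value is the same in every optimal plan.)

65

The minimum-cost plan:
  Port1 to Salem: 55 × 5 = 275
  Port1 to Dover: 65 × 6 = 390
  Port2 to Provo: 25 × 4 = 100
  Port2 to Quincy: 15 × 4 = 60
  Port3 to Salem: 10 × 6 = 60
  Port3 to Quincy: 20 × 5 = 100
  Port4 to Salem: 10 × 3 = 30
Total cost = 1015.
So Port1→Dover carries 65 TEU.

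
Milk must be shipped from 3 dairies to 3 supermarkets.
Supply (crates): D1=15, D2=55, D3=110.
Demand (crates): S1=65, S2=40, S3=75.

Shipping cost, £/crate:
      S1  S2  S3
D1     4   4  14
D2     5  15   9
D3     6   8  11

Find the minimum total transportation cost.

1365

A cheapest plan:
  D1->S2: 15 × £4 = £60
  D2->S3: 55 × £9 = £495
  D3->S1: 65 × £6 = £390
  D3->S2: 25 × £8 = £200
  D3->S3: 20 × £11 = £220
Total = 60 + 495 + 390 + 200 + 220 = £1365.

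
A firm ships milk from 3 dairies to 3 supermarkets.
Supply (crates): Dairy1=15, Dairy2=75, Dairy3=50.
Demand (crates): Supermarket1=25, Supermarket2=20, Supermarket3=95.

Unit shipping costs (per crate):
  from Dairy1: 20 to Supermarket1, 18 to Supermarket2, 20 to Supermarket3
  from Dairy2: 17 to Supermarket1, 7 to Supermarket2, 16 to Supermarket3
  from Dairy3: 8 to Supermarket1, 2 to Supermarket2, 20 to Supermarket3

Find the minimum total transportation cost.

An optimal shipping plan:
  Dairy1–Supermarket3: 15 × 20 = 300
  Dairy2–Supermarket3: 75 × 16 = 1200
  Dairy3–Supermarket1: 25 × 8 = 200
  Dairy3–Supermarket2: 20 × 2 = 40
  Dairy3–Supermarket3: 5 × 20 = 100
Total = 300 + 1200 + 200 + 40 + 100 = 1840.
(Supply check: Dairy1 ships 15; Dairy2 ships 75; Dairy3 ships 50.)

1840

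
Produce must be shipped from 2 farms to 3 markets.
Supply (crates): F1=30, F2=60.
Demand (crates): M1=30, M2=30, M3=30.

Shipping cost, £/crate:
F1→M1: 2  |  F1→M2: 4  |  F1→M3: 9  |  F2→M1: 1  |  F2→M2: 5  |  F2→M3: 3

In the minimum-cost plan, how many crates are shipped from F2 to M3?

Optimal shipments:
  F1→M2: 30 crates
  F2→M1: 30 crates
  F2→M3: 30 crates
Total cost = £240.
So F2→M3 carries 30 crates.

30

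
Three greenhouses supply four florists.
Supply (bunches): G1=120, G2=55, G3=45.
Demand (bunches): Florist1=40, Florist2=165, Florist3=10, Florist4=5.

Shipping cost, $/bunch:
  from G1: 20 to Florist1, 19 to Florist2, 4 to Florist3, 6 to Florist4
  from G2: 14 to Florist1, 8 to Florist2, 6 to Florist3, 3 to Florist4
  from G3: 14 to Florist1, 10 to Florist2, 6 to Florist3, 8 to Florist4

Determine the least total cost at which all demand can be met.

2995

One minimum-cost allocation:
  G1–Florist1: 40 × $20 = $800
  G1–Florist2: 65 × $19 = $1235
  G1–Florist3: 10 × $4 = $40
  G1–Florist4: 5 × $6 = $30
  G2–Florist2: 55 × $8 = $440
  G3–Florist2: 45 × $10 = $450
Total = 800 + 1235 + 40 + 30 + 440 + 450 = $2995.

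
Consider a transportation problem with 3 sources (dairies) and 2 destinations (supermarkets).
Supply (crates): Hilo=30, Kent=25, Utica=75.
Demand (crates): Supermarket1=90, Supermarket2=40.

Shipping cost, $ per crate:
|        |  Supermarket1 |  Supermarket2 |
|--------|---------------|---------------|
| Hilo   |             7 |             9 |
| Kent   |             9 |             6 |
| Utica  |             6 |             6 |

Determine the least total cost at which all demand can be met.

810

Optimal allocation:
  Hilo→Supermarket1: 30 × $7 = $210
  Kent→Supermarket2: 25 × $6 = $150
  Utica→Supermarket1: 60 × $6 = $360
  Utica→Supermarket2: 15 × $6 = $90
Total = 210 + 150 + 360 + 90 = $810.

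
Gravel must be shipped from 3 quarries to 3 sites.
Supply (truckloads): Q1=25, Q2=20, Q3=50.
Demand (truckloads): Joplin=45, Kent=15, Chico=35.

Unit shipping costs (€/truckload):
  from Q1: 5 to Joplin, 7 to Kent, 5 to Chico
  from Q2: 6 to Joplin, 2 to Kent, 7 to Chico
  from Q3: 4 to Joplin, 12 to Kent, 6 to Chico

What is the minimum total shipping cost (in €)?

400

One minimum-cost allocation:
  Q1->Chico: 25 × €5 = €125
  Q2->Kent: 15 × €2 = €30
  Q2->Chico: 5 × €7 = €35
  Q3->Joplin: 45 × €4 = €180
  Q3->Chico: 5 × €6 = €30
Total = 125 + 30 + 35 + 180 + 30 = €400.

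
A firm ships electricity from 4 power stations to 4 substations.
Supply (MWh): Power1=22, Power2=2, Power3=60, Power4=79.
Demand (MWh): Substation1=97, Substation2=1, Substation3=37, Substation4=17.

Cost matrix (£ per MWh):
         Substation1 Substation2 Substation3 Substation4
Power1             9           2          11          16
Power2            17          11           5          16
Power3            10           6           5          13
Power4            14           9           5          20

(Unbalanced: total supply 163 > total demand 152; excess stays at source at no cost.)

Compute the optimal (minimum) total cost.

Optimal allocation:
  Power1->Substation1: 21 × £9 = £189
  Power1->Substation2: 1 × £2 = £2
  Power2->Substation4: 2 × £16 = £32
  Power3->Substation1: 45 × £10 = £450
  Power3->Substation4: 15 × £13 = £195
  Power4->Substation1: 31 × £14 = £434
  Power4->Substation3: 37 × £5 = £185
Total = 189 + 2 + 32 + 450 + 195 + 434 + 185 = £1487.

1487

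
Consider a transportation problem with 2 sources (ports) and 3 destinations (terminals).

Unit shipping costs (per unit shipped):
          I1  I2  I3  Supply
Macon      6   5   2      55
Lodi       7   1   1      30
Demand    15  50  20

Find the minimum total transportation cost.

One minimum-cost allocation:
  Macon→I1: 15 × 6 = 90
  Macon→I2: 20 × 5 = 100
  Macon→I3: 20 × 2 = 40
  Lodi→I2: 30 × 1 = 30
Total = 90 + 100 + 40 + 30 = 260.

260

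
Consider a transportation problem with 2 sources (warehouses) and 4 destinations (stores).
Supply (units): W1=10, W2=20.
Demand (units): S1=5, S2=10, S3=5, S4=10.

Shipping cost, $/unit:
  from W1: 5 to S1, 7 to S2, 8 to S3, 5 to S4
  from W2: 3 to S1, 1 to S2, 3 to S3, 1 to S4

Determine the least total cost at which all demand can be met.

Optimal allocation:
  W1–S1: 5 × $5 = $25
  W1–S4: 5 × $5 = $25
  W2–S2: 10 × $1 = $10
  W2–S3: 5 × $3 = $15
  W2–S4: 5 × $1 = $5
Total = 25 + 25 + 10 + 15 + 5 = $80.

80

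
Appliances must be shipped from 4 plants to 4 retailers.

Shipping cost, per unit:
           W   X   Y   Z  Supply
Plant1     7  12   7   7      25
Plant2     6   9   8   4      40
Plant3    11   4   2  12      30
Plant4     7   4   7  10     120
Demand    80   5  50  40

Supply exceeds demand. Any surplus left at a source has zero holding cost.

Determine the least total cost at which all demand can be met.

940

One minimum-cost allocation:
  Plant2->Z: 40 × 4 = 160
  Plant3->Y: 30 × 2 = 60
  Plant4->W: 80 × 7 = 560
  Plant4->X: 5 × 4 = 20
  Plant4->Y: 20 × 7 = 140
Total = 160 + 60 + 560 + 20 + 140 = 940.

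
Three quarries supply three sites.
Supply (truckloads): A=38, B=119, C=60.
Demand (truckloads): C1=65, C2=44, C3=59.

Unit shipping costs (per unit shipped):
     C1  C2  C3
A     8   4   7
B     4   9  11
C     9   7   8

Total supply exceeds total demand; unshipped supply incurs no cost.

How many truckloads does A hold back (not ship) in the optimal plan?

Minimum-cost shipments:
  A to C2: 38 truckloads
  B to C1: 65 truckloads
  B to C2: 5 truckloads
  C to C2: 1 truckloads
  C to C3: 59 truckloads
Total cost = 936.
A ships 38 of its 38, leaving 0.

0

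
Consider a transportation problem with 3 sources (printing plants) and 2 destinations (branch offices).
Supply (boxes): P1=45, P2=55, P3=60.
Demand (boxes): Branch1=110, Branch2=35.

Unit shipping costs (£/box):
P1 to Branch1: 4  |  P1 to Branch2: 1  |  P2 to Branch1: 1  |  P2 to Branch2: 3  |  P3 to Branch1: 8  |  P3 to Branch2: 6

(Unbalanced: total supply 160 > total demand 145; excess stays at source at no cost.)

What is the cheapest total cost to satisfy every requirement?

490

A cheapest plan:
  P1→Branch1: 10 × £4 = £40
  P1→Branch2: 35 × £1 = £35
  P2→Branch1: 55 × £1 = £55
  P3→Branch1: 45 × £8 = £360
Total = 40 + 35 + 55 + 360 = £490.
(Supply check: P1 ships 45; P2 ships 55; P3 ships 45.)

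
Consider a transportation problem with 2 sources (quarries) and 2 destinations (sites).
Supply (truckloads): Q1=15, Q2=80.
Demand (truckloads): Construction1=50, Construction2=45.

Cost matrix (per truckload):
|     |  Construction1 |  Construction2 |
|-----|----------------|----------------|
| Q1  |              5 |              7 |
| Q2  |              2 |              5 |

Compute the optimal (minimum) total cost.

355

An optimal shipping plan:
  Q1 to Construction2: 15 × 7 = 105
  Q2 to Construction1: 50 × 2 = 100
  Q2 to Construction2: 30 × 5 = 150
Total = 105 + 100 + 150 = 355.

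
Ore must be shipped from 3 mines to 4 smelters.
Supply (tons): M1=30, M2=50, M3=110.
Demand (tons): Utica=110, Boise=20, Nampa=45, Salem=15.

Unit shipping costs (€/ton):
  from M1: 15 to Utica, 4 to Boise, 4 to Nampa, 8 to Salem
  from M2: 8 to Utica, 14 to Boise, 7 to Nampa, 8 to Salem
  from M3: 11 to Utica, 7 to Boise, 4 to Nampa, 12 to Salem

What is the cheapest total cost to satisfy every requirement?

1455

Optimal allocation:
  M1->Boise: 20 × €4 = €80
  M1->Salem: 10 × €8 = €80
  M2->Utica: 45 × €8 = €360
  M2->Salem: 5 × €8 = €40
  M3->Utica: 65 × €11 = €715
  M3->Nampa: 45 × €4 = €180
Total = 80 + 80 + 360 + 40 + 715 + 180 = €1455.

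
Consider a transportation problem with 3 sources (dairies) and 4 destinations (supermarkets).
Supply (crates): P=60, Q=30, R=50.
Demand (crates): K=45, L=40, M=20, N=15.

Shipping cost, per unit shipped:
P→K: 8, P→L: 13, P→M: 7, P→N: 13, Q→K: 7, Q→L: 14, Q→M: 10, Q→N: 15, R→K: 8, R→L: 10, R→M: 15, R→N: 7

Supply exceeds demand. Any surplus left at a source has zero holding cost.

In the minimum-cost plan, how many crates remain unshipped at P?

20

Minimum-cost shipments:
  P–K: 15 × 8 = 120
  P–L: 5 × 13 = 65
  P–M: 20 × 7 = 140
  Q–K: 30 × 7 = 210
  R–L: 35 × 10 = 350
  R–N: 15 × 7 = 105
Total cost = 990.
P ships 40 of its 60, leaving 20.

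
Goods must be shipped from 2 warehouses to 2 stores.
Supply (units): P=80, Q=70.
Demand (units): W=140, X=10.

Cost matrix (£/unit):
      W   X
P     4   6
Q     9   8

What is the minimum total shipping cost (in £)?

Optimal allocation:
  P to W: 80 × £4 = £320
  Q to W: 60 × £9 = £540
  Q to X: 10 × £8 = £80
Total = 320 + 540 + 80 = £940.

940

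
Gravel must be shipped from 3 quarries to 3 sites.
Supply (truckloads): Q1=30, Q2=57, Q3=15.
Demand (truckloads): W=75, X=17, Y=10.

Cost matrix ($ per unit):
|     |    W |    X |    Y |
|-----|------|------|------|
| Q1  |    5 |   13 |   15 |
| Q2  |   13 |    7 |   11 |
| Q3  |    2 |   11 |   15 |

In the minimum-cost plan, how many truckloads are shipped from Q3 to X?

Optimal shipments:
  Q1→W: 30 × $5 = $150
  Q2→W: 30 × $13 = $390
  Q2→X: 17 × $7 = $119
  Q2→Y: 10 × $11 = $110
  Q3→W: 15 × $2 = $30
Total cost = $799.
The route Q3→X is not used.

0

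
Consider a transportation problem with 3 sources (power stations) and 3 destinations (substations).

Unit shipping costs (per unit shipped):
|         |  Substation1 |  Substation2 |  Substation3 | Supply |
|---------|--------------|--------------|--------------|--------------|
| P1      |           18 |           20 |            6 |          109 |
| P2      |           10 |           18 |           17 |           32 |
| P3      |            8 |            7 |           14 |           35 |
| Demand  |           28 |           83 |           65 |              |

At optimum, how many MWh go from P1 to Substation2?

44

The minimum-cost plan:
  P1→Substation2: 44 × 20 = 880
  P1→Substation3: 65 × 6 = 390
  P2→Substation1: 28 × 10 = 280
  P2→Substation2: 4 × 18 = 72
  P3→Substation2: 35 × 7 = 245
Total cost = 1867.
So P1→Substation2 carries 44 MWh.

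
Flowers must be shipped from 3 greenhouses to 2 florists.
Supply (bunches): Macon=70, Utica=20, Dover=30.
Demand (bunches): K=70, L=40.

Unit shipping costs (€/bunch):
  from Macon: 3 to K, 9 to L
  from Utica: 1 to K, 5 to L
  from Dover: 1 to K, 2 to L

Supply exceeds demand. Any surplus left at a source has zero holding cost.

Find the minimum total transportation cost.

A cheapest plan:
  Macon to K: 60 bunches
  Utica to K: 10 bunches
  Utica to L: 10 bunches
  Dover to L: 30 bunches
Total cost = €300.
(Supply check: Macon ships 60; Utica ships 20; Dover ships 30.)

300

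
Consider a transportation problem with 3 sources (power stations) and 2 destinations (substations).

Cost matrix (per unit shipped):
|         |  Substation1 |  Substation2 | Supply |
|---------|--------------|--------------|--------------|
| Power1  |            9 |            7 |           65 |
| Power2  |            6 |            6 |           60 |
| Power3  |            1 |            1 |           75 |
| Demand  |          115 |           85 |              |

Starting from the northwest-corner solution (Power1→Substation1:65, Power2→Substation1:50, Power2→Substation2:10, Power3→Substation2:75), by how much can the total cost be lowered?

130

Current plan cost = 65·9 + 50·6 + 10·6 + 75·1 = 1020.
Optimal plan:
  Power1–Substation2: 65 × 7 = 455
  Power2–Substation1: 60 × 6 = 360
  Power3–Substation1: 55 × 1 = 55
  Power3–Substation2: 20 × 1 = 20
Optimal cost = 890.
Saving = 1020 − 890 = 130.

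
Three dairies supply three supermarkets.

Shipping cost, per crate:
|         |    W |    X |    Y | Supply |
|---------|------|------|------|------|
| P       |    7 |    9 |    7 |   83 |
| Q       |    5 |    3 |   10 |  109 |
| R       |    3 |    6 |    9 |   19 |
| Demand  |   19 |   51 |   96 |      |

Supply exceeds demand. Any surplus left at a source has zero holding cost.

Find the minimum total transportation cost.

921

An optimal shipping plan:
  P to Y: 83 × 7 = 581
  Q to X: 51 × 3 = 153
  Q to Y: 13 × 10 = 130
  R to W: 19 × 3 = 57
Total = 581 + 153 + 130 + 57 = 921.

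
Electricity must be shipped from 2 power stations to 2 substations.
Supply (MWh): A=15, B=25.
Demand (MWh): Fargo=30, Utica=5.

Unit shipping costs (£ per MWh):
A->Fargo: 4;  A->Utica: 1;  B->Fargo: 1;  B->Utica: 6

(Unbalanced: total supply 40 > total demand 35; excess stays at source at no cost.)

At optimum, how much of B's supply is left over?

An optimal plan:
  A to Fargo: 5 × £4 = £20
  A to Utica: 5 × £1 = £5
  B to Fargo: 25 × £1 = £25
Total cost = £50.
B ships 25 of its 25, leaving 0.

0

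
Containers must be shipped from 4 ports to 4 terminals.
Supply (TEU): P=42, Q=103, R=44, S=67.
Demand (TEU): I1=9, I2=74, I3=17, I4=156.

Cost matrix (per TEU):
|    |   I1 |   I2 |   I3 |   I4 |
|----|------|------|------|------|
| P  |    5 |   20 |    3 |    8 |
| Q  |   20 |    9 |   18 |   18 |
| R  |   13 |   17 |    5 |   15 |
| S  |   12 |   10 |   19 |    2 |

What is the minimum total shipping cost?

An optimal shipping plan:
  P->I1: 9 × 5 = 45
  P->I4: 33 × 8 = 264
  Q->I2: 74 × 9 = 666
  Q->I4: 29 × 18 = 522
  R->I3: 17 × 5 = 85
  R->I4: 27 × 15 = 405
  S->I4: 67 × 2 = 134
Total = 45 + 264 + 666 + 522 + 85 + 405 + 134 = 2121.

2121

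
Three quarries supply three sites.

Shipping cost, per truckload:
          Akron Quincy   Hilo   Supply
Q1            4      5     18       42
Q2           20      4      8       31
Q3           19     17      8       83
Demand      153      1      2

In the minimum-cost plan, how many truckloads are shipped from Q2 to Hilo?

Optimal shipments:
  Q1->Akron: 42 truckloads
  Q2->Akron: 28 truckloads
  Q2->Quincy: 1 truckloads
  Q2->Hilo: 2 truckloads
  Q3->Akron: 83 truckloads
Total cost = 2325.
So Q2→Hilo carries 2 truckloads.

2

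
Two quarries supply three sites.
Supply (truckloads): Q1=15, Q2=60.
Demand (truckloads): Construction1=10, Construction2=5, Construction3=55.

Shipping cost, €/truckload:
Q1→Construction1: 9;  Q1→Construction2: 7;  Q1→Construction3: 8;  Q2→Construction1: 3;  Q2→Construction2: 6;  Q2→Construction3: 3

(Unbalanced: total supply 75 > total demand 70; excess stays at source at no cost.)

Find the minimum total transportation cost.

An optimal shipping plan:
  Q1->Construction2: 5 × €7 = €35
  Q1->Construction3: 5 × €8 = €40
  Q2->Construction1: 10 × €3 = €30
  Q2->Construction3: 50 × €3 = €150
Total = 35 + 40 + 30 + 150 = €255.

255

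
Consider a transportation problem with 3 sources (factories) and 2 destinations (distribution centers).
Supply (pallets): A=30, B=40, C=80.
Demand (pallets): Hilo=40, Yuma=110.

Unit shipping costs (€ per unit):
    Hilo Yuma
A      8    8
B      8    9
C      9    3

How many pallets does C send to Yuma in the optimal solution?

The minimum-cost plan:
  A–Yuma: 30 × €8 = €240
  B–Hilo: 40 × €8 = €320
  C–Yuma: 80 × €3 = €240
Total cost = €800.
So C→Yuma carries 80 pallets.

80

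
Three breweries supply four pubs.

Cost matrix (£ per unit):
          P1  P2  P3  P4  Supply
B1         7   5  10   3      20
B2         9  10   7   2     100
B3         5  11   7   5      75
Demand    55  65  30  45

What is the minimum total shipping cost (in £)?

1125

Optimal allocation:
  B1→P2: 20 × £5 = £100
  B2→P2: 45 × £10 = £450
  B2→P3: 10 × £7 = £70
  B2→P4: 45 × £2 = £90
  B3→P1: 55 × £5 = £275
  B3→P3: 20 × £7 = £140
Total = 100 + 450 + 70 + 90 + 275 + 140 = £1125.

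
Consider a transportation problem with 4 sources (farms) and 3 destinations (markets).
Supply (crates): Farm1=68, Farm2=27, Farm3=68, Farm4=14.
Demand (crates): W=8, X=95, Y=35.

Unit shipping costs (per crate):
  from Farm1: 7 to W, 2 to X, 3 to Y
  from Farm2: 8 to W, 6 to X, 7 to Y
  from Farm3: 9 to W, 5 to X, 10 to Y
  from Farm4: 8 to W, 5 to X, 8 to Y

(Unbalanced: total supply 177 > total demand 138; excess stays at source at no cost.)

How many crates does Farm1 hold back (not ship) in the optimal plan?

0

An optimal plan:
  Farm1->X: 33 × 2 = 66
  Farm1->Y: 35 × 3 = 105
  Farm2->W: 8 × 8 = 64
  Farm3->X: 62 × 5 = 310
Total cost = 545.
Farm1 ships 68 of its 68, leaving 0.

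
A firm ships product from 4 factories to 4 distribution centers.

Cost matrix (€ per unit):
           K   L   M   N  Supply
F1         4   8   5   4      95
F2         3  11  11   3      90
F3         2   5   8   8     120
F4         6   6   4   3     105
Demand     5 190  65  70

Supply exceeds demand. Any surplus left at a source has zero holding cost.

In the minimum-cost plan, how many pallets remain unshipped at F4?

0

Minimum-cost shipments:
  F1→M: 30 × €5 = €150
  F2→K: 5 × €3 = €15
  F2→N: 70 × €3 = €210
  F3→L: 120 × €5 = €600
  F4→L: 70 × €6 = €420
  F4→M: 35 × €4 = €140
Total cost = €1535.
F4 ships 105 of its 105, leaving 0.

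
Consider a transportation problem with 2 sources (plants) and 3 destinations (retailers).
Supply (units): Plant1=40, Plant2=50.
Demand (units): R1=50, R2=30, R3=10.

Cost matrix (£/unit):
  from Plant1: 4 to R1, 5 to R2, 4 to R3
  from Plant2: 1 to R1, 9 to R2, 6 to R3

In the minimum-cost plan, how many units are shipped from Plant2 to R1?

50

The minimum-cost plan:
  Plant1→R2: 30 units
  Plant1→R3: 10 units
  Plant2→R1: 50 units
Total cost = £240.
So Plant2→R1 carries 50 units.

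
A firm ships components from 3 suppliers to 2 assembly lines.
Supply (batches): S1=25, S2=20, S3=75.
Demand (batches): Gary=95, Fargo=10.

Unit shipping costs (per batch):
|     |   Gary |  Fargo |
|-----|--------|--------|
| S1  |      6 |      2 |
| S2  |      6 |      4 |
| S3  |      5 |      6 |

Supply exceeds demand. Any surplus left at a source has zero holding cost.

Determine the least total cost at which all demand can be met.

515

An optimal shipping plan:
  S1 to Fargo: 10 batches
  S2 to Gary: 20 batches
  S3 to Gary: 75 batches
Total cost = 515.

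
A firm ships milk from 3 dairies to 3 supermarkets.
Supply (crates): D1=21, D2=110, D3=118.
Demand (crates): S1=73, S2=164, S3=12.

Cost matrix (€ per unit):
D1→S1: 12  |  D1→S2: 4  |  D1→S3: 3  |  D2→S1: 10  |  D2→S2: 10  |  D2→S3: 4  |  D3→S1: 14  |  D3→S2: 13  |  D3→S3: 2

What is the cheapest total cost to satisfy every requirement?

A cheapest plan:
  D1 to S2: 21 × €4 = €84
  D2 to S1: 73 × €10 = €730
  D2 to S2: 37 × €10 = €370
  D3 to S2: 106 × €13 = €1378
  D3 to S3: 12 × €2 = €24
Total = 84 + 730 + 370 + 1378 + 24 = €2586.

2586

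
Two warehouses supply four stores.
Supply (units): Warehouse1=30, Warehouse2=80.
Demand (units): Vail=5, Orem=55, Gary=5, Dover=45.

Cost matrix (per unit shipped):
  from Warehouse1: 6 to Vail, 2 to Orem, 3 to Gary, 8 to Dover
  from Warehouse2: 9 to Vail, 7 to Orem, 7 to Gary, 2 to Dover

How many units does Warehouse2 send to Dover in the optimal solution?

45

Solving gives:
  Warehouse1->Orem: 30 units
  Warehouse2->Vail: 5 units
  Warehouse2->Orem: 25 units
  Warehouse2->Gary: 5 units
  Warehouse2->Dover: 45 units
Total cost = 405.
So Warehouse2→Dover carries 45 units.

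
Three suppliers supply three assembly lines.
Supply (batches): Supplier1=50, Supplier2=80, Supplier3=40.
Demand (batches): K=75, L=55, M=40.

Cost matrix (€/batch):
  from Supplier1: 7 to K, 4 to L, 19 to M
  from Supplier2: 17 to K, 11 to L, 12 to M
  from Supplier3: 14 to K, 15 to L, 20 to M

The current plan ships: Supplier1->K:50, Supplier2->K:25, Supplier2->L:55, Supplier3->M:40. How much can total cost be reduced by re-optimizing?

Current plan cost = 50·7 + 25·17 + 55·11 + 40·20 = €2180.
Optimal plan:
  Supplier1->K: 35 batches
  Supplier1->L: 15 batches
  Supplier2->L: 40 batches
  Supplier2->M: 40 batches
  Supplier3->K: 40 batches
Optimal cost = €1785.
Saving = 2180 − 1785 = €395.

395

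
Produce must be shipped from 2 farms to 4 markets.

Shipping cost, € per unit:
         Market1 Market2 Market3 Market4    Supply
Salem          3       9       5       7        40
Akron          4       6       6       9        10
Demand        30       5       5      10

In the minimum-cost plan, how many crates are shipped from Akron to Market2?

5

Solving gives:
  Salem→Market1: 25 × €3 = €75
  Salem→Market3: 5 × €5 = €25
  Salem→Market4: 10 × €7 = €70
  Akron→Market1: 5 × €4 = €20
  Akron→Market2: 5 × €6 = €30
Total cost = €220.
So Akron→Market2 carries 5 crates.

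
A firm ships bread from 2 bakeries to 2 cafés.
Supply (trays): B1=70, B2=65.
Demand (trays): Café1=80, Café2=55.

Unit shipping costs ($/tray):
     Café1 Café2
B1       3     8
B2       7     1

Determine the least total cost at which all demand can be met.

A cheapest plan:
  B1 to Café1: 70 trays
  B2 to Café1: 10 trays
  B2 to Café2: 55 trays
Total cost = $335.
(Supply check: B1 ships 70; B2 ships 65.)

335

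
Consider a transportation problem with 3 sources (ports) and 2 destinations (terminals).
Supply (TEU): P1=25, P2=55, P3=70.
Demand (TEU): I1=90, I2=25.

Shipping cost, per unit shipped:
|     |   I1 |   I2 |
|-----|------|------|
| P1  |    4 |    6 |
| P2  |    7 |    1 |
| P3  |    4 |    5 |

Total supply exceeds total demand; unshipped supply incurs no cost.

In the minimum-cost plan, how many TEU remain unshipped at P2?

30

An optimal plan:
  P1 to I1: 20 TEU
  P2 to I2: 25 TEU
  P3 to I1: 70 TEU
Total cost = 385.
P2 ships 25 of its 55, leaving 30.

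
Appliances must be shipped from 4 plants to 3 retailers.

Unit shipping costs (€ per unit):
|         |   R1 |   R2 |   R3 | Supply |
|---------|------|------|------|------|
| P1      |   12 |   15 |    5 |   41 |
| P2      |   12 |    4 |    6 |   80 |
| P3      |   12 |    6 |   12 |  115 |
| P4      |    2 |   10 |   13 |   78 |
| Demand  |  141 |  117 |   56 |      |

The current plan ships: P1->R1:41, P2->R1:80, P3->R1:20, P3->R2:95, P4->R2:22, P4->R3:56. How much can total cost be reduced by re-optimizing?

Current plan cost = 41·12 + 80·12 + 20·12 + 95·6 + 22·10 + 56·13 = €3210.
Optimal plan:
  P1 to R3: 41 × €5 = €205
  P2 to R2: 65 × €4 = €260
  P2 to R3: 15 × €6 = €90
  P3 to R1: 63 × €12 = €756
  P3 to R2: 52 × €6 = €312
  P4 to R1: 78 × €2 = €156
Optimal cost = €1779.
Saving = 3210 − 1779 = €1431.

1431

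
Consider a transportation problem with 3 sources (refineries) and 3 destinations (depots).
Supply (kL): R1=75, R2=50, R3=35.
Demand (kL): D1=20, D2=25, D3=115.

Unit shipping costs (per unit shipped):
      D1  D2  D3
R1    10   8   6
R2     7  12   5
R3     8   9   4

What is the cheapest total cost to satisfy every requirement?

930

A cheapest plan:
  R1->D2: 25 × 8 = 200
  R1->D3: 50 × 6 = 300
  R2->D1: 20 × 7 = 140
  R2->D3: 30 × 5 = 150
  R3->D3: 35 × 4 = 140
Total = 200 + 300 + 140 + 150 + 140 = 930.
(Supply check: R1 ships 75; R2 ships 50; R3 ships 35.)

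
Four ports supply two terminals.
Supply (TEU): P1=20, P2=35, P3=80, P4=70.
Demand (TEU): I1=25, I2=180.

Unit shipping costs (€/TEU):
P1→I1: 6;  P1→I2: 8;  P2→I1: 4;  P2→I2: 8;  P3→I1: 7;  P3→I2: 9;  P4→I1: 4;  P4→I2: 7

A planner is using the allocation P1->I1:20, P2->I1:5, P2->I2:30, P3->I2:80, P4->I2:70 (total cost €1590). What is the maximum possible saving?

Current plan cost = 20·6 + 5·4 + 30·8 + 80·9 + 70·7 = €1590.
Optimal plan:
  P1 to I2: 20 × €8 = €160
  P2 to I1: 25 × €4 = €100
  P2 to I2: 10 × €8 = €80
  P3 to I2: 80 × €9 = €720
  P4 to I2: 70 × €7 = €490
Optimal cost = €1550.
Saving = 1590 − 1550 = €40.

40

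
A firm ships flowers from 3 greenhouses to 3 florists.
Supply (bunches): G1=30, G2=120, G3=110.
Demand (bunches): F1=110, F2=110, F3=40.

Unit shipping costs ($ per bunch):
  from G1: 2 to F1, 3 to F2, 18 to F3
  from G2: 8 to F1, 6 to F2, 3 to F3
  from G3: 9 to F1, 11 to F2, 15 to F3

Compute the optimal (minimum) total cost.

1680

Optimal allocation:
  G1 to F2: 30 bunches
  G2 to F2: 80 bunches
  G2 to F3: 40 bunches
  G3 to F1: 110 bunches
Total cost = $1680.
(Supply check: G1 ships 30; G2 ships 120; G3 ships 110.)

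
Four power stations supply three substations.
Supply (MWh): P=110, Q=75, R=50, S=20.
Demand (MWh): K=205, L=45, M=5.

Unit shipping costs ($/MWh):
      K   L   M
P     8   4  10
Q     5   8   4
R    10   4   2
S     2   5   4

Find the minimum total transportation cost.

1485

A cheapest plan:
  P->K: 110 MWh
  Q->K: 75 MWh
  R->L: 45 MWh
  R->M: 5 MWh
  S->K: 20 MWh
Total cost = $1485.
(Supply check: P ships 110; Q ships 75; R ships 50; S ships 20.)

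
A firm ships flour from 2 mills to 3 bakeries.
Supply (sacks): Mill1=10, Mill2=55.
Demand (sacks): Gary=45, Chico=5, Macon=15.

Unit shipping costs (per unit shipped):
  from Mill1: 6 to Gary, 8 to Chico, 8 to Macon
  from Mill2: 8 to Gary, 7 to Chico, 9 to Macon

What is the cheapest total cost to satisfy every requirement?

A cheapest plan:
  Mill1→Gary: 10 × 6 = 60
  Mill2→Gary: 35 × 8 = 280
  Mill2→Chico: 5 × 7 = 35
  Mill2→Macon: 15 × 9 = 135
Total = 60 + 280 + 35 + 135 = 510.

510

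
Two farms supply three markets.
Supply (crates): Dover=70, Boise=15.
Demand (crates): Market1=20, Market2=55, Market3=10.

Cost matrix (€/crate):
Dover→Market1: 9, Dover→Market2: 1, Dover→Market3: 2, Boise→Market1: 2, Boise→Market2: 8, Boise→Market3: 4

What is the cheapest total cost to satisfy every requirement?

One minimum-cost allocation:
  Dover->Market1: 5 × €9 = €45
  Dover->Market2: 55 × €1 = €55
  Dover->Market3: 10 × €2 = €20
  Boise->Market1: 15 × €2 = €30
Total = 45 + 55 + 20 + 30 = €150.

150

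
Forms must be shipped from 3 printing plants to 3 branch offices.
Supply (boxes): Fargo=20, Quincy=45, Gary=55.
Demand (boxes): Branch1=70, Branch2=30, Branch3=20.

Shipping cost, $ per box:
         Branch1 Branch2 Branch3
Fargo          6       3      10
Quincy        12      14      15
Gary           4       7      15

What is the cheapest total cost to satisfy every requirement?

A cheapest plan:
  Fargo->Branch2: 20 × $3 = $60
  Quincy->Branch1: 15 × $12 = $180
  Quincy->Branch2: 10 × $14 = $140
  Quincy->Branch3: 20 × $15 = $300
  Gary->Branch1: 55 × $4 = $220
Total = 60 + 180 + 140 + 300 + 220 = $900.
(Supply check: Fargo ships 20; Quincy ships 45; Gary ships 55.)

900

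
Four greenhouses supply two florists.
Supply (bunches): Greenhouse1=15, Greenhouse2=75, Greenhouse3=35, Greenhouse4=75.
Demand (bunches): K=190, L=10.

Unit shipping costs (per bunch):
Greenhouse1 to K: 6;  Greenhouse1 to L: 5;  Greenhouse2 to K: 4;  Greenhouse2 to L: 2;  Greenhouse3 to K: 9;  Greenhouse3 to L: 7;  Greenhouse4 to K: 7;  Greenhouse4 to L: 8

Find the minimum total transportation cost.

1210

One minimum-cost allocation:
  Greenhouse1→K: 15 × 6 = 90
  Greenhouse2→K: 65 × 4 = 260
  Greenhouse2→L: 10 × 2 = 20
  Greenhouse3→K: 35 × 9 = 315
  Greenhouse4→K: 75 × 7 = 525
Total = 90 + 260 + 20 + 315 + 525 = 1210.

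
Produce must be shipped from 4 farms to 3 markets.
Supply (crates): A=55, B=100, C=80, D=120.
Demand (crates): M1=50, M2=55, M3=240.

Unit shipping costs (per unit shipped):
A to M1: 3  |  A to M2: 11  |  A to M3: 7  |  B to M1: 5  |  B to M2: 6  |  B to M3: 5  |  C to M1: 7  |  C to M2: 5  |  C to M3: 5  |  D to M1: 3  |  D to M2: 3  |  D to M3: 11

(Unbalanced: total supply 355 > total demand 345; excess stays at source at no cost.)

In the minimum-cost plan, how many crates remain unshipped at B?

0

Minimum-cost shipments:
  A->M3: 55 × 7 = 385
  B->M3: 100 × 5 = 500
  C->M3: 80 × 5 = 400
  D->M1: 50 × 3 = 150
  D->M2: 55 × 3 = 165
  D->M3: 5 × 11 = 55
Total cost = 1655.
B ships 100 of its 100, leaving 0.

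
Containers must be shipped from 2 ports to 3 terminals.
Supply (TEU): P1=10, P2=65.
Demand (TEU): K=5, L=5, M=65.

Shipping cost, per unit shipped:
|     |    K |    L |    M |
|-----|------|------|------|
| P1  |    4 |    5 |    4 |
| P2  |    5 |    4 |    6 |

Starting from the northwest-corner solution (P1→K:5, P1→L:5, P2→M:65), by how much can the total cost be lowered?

20

Current plan cost = 5·4 + 5·5 + 65·6 = 435.
Optimal plan:
  P1->M: 10 × 4 = 40
  P2->K: 5 × 5 = 25
  P2->L: 5 × 4 = 20
  P2->M: 55 × 6 = 330
Optimal cost = 415.
Saving = 435 − 415 = 20.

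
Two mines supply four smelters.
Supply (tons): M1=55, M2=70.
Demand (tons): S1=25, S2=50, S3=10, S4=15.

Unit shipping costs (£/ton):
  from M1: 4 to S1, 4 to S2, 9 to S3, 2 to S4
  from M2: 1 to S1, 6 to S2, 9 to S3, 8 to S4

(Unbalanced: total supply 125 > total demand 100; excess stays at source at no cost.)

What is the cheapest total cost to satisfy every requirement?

365

A cheapest plan:
  M1->S2: 40 × £4 = £160
  M1->S4: 15 × £2 = £30
  M2->S1: 25 × £1 = £25
  M2->S2: 10 × £6 = £60
  M2->S3: 10 × £9 = £90
Total = 160 + 30 + 25 + 60 + 90 = £365.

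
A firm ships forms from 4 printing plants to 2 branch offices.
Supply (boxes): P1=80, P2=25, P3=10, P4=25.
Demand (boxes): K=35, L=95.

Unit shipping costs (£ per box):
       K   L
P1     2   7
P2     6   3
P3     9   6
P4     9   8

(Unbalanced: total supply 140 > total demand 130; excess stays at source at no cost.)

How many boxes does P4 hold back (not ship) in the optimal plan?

10

Minimum-cost shipments:
  P1→K: 35 × £2 = £70
  P1→L: 45 × £7 = £315
  P2→L: 25 × £3 = £75
  P3→L: 10 × £6 = £60
  P4→L: 15 × £8 = £120
Total cost = £640.
P4 ships 15 of its 25, leaving 10.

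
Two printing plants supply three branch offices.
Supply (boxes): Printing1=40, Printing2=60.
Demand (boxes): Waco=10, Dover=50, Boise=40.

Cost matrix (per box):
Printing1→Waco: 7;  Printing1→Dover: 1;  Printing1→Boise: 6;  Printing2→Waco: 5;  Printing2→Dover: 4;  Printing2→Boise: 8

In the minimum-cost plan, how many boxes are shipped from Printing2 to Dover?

Optimal shipments:
  Printing1 to Dover: 40 × 1 = 40
  Printing2 to Waco: 10 × 5 = 50
  Printing2 to Dover: 10 × 4 = 40
  Printing2 to Boise: 40 × 8 = 320
Total cost = 450.
So Printing2→Dover carries 10 boxes.

10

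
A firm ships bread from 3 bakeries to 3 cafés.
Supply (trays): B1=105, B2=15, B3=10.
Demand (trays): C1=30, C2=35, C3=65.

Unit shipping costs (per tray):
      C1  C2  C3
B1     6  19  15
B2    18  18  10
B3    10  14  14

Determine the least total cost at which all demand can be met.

An optimal shipping plan:
  B1->C1: 30 × 6 = 180
  B1->C2: 25 × 19 = 475
  B1->C3: 50 × 15 = 750
  B2->C3: 15 × 10 = 150
  B3->C2: 10 × 14 = 140
Total = 180 + 475 + 750 + 150 + 140 = 1695.

1695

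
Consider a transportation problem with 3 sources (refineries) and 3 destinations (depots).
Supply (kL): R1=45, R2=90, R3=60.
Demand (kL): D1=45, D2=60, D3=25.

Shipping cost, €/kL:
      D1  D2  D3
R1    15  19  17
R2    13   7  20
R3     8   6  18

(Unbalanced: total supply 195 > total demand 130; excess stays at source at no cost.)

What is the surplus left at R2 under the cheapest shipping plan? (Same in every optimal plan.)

An optimal plan:
  R1–D3: 25 × €17 = €425
  R2–D2: 45 × €7 = €315
  R3–D1: 45 × €8 = €360
  R3–D2: 15 × €6 = €90
Total cost = €1190.
R2 ships 45 of its 90, leaving 45.

45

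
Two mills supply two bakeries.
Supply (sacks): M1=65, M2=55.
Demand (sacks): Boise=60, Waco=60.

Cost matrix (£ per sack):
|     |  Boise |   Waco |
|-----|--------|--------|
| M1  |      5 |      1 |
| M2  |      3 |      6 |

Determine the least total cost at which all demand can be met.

250

One minimum-cost allocation:
  M1→Boise: 5 sacks
  M1→Waco: 60 sacks
  M2→Boise: 55 sacks
Total cost = £250.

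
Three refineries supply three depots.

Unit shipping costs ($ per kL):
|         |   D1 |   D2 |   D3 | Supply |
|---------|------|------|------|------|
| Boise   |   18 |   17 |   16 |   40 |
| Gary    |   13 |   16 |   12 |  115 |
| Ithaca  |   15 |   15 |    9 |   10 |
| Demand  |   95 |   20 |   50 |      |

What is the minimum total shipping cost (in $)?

2225

Optimal allocation:
  Boise->D2: 20 × $17 = $340
  Boise->D3: 20 × $16 = $320
  Gary->D1: 95 × $13 = $1235
  Gary->D3: 20 × $12 = $240
  Ithaca->D3: 10 × $9 = $90
Total = 340 + 320 + 1235 + 240 + 90 = $2225.
(Supply check: Boise ships 40; Gary ships 115; Ithaca ships 10.)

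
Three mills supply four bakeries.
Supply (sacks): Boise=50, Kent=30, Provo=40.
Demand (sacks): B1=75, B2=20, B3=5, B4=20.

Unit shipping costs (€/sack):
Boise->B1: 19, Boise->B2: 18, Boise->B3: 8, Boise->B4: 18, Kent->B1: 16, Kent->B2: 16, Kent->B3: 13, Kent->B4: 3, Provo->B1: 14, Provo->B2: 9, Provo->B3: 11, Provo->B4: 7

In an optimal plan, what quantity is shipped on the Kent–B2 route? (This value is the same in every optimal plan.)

0

Optimal shipments:
  Boise→B1: 45 × €19 = €855
  Boise→B3: 5 × €8 = €40
  Kent→B1: 10 × €16 = €160
  Kent→B4: 20 × €3 = €60
  Provo→B1: 20 × €14 = €280
  Provo→B2: 20 × €9 = €180
Total cost = €1575.
The route Kent→B2 is not used.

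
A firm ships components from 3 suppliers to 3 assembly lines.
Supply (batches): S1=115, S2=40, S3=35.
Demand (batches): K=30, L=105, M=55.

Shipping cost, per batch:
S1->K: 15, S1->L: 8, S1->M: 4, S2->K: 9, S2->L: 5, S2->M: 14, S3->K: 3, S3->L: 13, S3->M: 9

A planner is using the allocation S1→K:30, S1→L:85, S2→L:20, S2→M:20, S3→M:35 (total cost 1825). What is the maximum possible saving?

770

Current plan cost = 30·15 + 85·8 + 20·5 + 20·14 + 35·9 = 1825.
Optimal plan:
  S1 to L: 60 × 8 = 480
  S1 to M: 55 × 4 = 220
  S2 to L: 40 × 5 = 200
  S3 to K: 30 × 3 = 90
  S3 to L: 5 × 13 = 65
Optimal cost = 1055.
Saving = 1825 − 1055 = 770.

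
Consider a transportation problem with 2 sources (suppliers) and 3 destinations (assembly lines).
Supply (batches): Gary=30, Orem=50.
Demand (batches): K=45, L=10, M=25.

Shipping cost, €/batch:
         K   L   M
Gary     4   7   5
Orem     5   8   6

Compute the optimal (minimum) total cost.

An optimal shipping plan:
  Gary–K: 30 × €4 = €120
  Orem–K: 15 × €5 = €75
  Orem–L: 10 × €8 = €80
  Orem–M: 25 × €6 = €150
Total = 120 + 75 + 80 + 150 = €425.

425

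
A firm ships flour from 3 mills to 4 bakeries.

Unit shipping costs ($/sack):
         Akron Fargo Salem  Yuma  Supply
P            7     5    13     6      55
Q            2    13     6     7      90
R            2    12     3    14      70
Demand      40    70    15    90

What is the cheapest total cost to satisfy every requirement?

1210

An optimal shipping plan:
  P to Fargo: 55 × $5 = $275
  Q to Yuma: 90 × $7 = $630
  R to Akron: 40 × $2 = $80
  R to Fargo: 15 × $12 = $180
  R to Salem: 15 × $3 = $45
Total = 275 + 630 + 80 + 180 + 45 = $1210.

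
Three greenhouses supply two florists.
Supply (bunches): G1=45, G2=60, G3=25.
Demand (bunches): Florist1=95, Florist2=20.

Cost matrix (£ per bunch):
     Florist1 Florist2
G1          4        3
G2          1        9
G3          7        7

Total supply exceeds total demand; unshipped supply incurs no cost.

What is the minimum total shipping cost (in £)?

290

Optimal allocation:
  G1 to Florist1: 25 × £4 = £100
  G1 to Florist2: 20 × £3 = £60
  G2 to Florist1: 60 × £1 = £60
  G3 to Florist1: 10 × £7 = £70
Total = 100 + 60 + 60 + 70 = £290.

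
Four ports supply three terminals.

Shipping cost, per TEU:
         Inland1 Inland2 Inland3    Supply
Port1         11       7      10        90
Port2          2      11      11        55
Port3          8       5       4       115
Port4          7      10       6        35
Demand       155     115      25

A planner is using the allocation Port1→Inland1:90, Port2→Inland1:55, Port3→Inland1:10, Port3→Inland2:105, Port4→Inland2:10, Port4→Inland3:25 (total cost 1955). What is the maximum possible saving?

225

Current plan cost = 90·11 + 55·2 + 10·8 + 105·5 + 10·10 + 25·6 = 1955.
Optimal plan:
  Port1->Inland2: 90 TEU
  Port2->Inland1: 55 TEU
  Port3->Inland1: 65 TEU
  Port3->Inland2: 25 TEU
  Port3->Inland3: 25 TEU
  Port4->Inland1: 35 TEU
Optimal cost = 1730.
Saving = 1955 − 1730 = 225.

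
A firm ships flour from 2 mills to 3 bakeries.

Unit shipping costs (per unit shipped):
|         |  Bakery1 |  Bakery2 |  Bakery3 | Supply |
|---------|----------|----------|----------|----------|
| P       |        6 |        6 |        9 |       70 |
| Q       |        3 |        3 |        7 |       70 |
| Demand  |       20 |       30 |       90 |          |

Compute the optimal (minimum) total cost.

920

Optimal allocation:
  P->Bakery3: 70 × 9 = 630
  Q->Bakery1: 20 × 3 = 60
  Q->Bakery2: 30 × 3 = 90
  Q->Bakery3: 20 × 7 = 140
Total = 630 + 60 + 90 + 140 = 920.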